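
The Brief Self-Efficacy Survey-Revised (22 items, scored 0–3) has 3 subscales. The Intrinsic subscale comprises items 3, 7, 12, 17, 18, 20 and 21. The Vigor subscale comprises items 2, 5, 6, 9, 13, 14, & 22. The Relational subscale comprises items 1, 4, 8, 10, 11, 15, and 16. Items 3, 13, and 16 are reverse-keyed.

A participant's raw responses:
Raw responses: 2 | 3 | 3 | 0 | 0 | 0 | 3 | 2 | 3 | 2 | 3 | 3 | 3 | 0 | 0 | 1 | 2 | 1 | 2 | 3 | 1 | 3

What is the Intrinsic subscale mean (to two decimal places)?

Intrinsic items: 3, 7, 12, 17, 18, 20, 21.
Of these, item 3 is reverse-keyed; reversed = (0+3) − raw = 3 − raw.
  item 3: 3 − 3 = 0
  item 7: 3
  item 12: 3
  item 17: 2
  item 18: 1
  item 20: 3
  item 21: 1
Sum = 0 + 3 + 3 + 2 + 1 + 3 + 1 = 13
Mean = 13 / 7 = 1.86

1.86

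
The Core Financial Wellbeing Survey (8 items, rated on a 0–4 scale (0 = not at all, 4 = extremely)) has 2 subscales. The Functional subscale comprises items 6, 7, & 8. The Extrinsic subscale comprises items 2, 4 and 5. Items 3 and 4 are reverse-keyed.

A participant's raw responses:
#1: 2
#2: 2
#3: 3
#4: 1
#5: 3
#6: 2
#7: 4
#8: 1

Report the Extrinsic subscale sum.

8

Extrinsic items: 2, 4, 5.
Of these, item 4 is reverse-keyed; reverse-coded value = 4 − response.
  item 2: 2
  item 4: 4 − 1 = 3
  item 5: 3
Sum = 2 + 3 + 3 = 8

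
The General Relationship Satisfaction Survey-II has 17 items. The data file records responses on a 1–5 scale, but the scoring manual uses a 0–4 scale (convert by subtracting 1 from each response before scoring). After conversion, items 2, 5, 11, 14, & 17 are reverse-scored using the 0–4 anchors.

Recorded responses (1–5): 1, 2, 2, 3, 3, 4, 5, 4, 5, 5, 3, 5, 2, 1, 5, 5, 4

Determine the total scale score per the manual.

Convert to 0–4: 0, 1, 1, 2, 2, 3, 4, 3, 4, 4, 2, 4, 1, 0, 4, 4, 3
Reverse-coded (on a 0–4 scale, reversed = 4 − raw):
  item 2: 4 − 1 = 3
  item 5: 4 − 2 = 2
  item 11: 4 − 2 = 2
  item 14: 4 − 0 = 4
  item 17: 4 − 3 = 1
Scored: 0, 3, 1, 2, 2, 3, 4, 3, 4, 4, 2, 4, 1, 4, 4, 4, 1
Total = 46

46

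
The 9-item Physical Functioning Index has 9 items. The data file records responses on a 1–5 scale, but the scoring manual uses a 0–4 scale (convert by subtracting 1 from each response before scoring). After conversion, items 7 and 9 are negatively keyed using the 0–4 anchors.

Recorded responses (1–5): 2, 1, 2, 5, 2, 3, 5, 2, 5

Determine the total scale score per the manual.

10

Convert to 0–4: 1, 0, 1, 4, 1, 2, 4, 1, 4
Reverse-coded (on a 0–4 scale, reversed = 4 − raw):
  item 7: 4 − 4 = 0
  item 9: 4 − 4 = 0
Scored: 1, 0, 1, 4, 1, 2, 0, 1, 0
Total = 10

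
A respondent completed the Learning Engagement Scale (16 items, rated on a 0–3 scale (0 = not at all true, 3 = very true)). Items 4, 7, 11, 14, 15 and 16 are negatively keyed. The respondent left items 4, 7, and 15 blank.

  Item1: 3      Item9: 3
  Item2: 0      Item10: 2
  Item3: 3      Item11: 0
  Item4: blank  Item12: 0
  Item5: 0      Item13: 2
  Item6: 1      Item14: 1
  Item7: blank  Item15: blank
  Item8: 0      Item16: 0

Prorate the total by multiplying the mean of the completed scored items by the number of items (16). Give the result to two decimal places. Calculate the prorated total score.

27.08

Reverse-coded (reverse-coded value = 3 − response):
  item 11: 3 − 0 = 3
  item 14: 3 − 1 = 2
  item 16: 3 − 0 = 3
Completed scored items (13 of 16): 3, 0, 3, 0, 1, 0, 3, 2, 3, 0, 2, 2, 3; sum = 22.
Person mean = 22 / 13 ≈ 1.6923
Prorated total = (22 / 13) × 16 = 27.08 (to 2 dp)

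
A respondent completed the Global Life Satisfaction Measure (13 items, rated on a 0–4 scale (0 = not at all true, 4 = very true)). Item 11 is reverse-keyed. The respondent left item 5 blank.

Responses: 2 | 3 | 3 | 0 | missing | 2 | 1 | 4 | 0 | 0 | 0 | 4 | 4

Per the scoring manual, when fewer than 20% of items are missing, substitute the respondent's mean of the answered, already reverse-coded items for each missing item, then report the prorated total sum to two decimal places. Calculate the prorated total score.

Reverse-coded (reversed = (0+4) − raw = 4 − raw):
  item 11: 4 − 0 = 4
Completed scored items (12 of 13): 2, 3, 3, 0, 2, 1, 4, 0, 0, 4, 4, 4; sum = 27.
Person mean = 27 / 12 ≈ 2.2500
Prorated total = (27 / 12) × 13 = 29.25 (to 2 dp)

29.25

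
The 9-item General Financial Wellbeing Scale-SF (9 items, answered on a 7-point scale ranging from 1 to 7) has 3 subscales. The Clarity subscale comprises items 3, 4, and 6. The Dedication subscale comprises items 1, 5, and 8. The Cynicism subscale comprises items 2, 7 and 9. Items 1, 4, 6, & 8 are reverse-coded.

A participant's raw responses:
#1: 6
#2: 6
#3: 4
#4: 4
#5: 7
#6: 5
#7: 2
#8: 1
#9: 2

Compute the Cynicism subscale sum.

10

Cynicism items: 2, 7, 9.
  item 2: 6
  item 7: 2
  item 9: 2
Sum = 6 + 2 + 2 = 10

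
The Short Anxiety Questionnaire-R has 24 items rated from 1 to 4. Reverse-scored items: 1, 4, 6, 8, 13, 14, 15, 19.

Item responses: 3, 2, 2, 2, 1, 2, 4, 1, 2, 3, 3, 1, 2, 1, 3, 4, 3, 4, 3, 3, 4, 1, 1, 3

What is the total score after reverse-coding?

Reversing items 1, 4, 6, 8, 13, 14, 15 and 19 with 5 − raw:
Total = (5−3) + 2 + 2 + (5−2) + 1 + (5−2) + 4 + (5−1) + 2 + 3 + 3 + 1 + (5−2) + (5−1) + (5−3) + 4 + 3 + 4 + (5−3) + 3 + 4 + 1 + 1 + 3
      = 2 + 2 + 2 + 3 + 1 + 3 + 4 + 4 + 2 + 3 + 3 + 1 + 3 + 4 + 2 + 4 + 3 + 4 + 2 + 3 + 4 + 1 + 1 + 3 = 64

64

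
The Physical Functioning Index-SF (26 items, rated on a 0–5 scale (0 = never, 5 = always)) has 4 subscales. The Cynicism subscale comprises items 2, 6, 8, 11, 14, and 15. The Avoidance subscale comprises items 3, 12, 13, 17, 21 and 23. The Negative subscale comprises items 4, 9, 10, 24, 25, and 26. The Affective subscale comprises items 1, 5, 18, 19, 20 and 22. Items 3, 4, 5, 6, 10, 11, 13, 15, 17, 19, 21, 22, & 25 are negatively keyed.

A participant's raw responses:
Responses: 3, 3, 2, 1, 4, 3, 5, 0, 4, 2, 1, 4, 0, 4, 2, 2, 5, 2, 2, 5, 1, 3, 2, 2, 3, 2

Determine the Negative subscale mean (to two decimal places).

2.83

Negative items: 4, 9, 10, 24, 25, 26.
Of these, items 4, 10, & 25 are negatively keyed; on a 0–5 scale, reversed = 5 − raw.
  item 4: 5 − 1 = 4
  item 9: 4
  item 10: 5 − 2 = 3
  item 24: 2
  item 25: 5 − 3 = 2
  item 26: 2
Sum = 4 + 4 + 3 + 2 + 2 + 2 = 17
Mean = 17 / 6 = 2.83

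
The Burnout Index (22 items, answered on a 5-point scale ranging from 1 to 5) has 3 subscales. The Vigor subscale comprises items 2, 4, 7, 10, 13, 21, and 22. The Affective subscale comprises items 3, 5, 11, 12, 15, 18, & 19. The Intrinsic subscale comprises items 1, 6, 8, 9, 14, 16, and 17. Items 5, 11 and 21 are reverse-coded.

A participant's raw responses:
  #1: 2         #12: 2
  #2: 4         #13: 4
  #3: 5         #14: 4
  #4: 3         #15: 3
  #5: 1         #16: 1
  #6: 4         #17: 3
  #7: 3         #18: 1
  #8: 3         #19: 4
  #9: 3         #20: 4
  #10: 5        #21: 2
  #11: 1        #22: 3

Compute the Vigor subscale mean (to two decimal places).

3.71

Vigor items: 2, 4, 7, 10, 13, 21, 22.
Of these, item 21 is reverse-coded; on a 1–5 scale, reversed = 6 − raw.
  item 2: 4
  item 4: 3
  item 7: 3
  item 10: 5
  item 13: 4
  item 21: 6 − 2 = 4
  item 22: 3
Sum = 4 + 3 + 3 + 5 + 4 + 4 + 3 = 26
Mean = 26 / 7 = 3.71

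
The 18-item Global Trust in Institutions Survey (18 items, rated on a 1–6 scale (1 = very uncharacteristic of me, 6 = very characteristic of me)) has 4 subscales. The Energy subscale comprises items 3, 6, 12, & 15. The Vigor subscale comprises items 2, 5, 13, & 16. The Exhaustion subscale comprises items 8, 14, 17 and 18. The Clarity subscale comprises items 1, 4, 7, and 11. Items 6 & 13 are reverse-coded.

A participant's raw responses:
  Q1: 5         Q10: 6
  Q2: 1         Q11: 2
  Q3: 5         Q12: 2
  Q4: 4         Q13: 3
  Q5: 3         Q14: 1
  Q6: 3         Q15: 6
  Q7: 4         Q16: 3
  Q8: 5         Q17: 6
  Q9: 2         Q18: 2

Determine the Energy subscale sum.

Energy items: 3, 6, 12, 15.
Of these, item 6 is reverse-coded; on a 1–6 scale, reversed = 7 − raw.
  item 3: 5
  item 6: 7 − 3 = 4
  item 12: 2
  item 15: 6
Sum = 5 + 4 + 2 + 6 = 17

17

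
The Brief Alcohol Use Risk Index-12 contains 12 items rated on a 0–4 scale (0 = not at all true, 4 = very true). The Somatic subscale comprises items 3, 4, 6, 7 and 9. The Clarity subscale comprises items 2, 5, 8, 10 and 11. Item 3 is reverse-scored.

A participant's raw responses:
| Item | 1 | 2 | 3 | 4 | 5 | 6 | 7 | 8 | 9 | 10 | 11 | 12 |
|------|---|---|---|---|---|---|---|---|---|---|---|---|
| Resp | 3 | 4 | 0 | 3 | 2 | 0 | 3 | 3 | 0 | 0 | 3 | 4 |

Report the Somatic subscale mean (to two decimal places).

2.00

Somatic items: 3, 4, 6, 7, 9.
Of these, item 3 is reverse-scored; reverse-coded value = 4 − response.
  item 3: 4 − 0 = 4
  item 4: 3
  item 6: 0
  item 7: 3
  item 9: 0
Sum = 4 + 3 + 0 + 3 + 0 = 10
Mean = 10 / 5 = 2.00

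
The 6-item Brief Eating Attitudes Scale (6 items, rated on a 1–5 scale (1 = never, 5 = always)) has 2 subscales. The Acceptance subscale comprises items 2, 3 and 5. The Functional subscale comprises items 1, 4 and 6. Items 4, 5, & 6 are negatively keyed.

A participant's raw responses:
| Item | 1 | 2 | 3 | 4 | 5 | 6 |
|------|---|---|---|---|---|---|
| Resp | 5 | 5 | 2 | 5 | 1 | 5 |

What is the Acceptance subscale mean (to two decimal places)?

Acceptance items: 2, 3, 5.
Of these, item 5 is negatively keyed; reverse-coded value = 6 − response.
  item 2: 5
  item 3: 2
  item 5: 6 − 1 = 5
Sum = 5 + 2 + 5 = 12
Mean = 12 / 3 = 4.00

4.00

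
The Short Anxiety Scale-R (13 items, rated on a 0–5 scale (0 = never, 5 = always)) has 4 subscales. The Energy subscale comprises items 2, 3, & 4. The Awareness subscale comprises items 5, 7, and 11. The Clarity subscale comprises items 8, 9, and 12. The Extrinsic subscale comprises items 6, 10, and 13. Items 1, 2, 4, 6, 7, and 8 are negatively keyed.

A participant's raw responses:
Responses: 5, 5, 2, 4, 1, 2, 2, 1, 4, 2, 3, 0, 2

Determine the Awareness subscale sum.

7

Awareness items: 5, 7, 11.
Of these, item 7 is negatively keyed; reverse-coded value = 5 − response.
  item 5: 1
  item 7: 5 − 2 = 3
  item 11: 3
Sum = 1 + 3 + 3 = 7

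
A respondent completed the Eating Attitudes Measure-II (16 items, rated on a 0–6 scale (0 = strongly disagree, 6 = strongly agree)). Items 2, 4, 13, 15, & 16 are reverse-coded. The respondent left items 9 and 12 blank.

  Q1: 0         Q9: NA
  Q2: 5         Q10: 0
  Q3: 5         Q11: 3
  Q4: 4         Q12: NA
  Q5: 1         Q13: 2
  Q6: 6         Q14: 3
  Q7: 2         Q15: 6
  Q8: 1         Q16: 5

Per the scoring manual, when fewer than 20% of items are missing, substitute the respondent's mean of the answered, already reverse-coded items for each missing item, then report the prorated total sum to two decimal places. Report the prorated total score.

33.14

Reverse-coded (reversed = (0+6) − raw = 6 − raw):
  item 2: 6 − 5 = 1
  item 4: 6 − 4 = 2
  item 13: 6 − 2 = 4
  item 15: 6 − 6 = 0
  item 16: 6 − 5 = 1
Completed scored items (14 of 16): 0, 1, 5, 2, 1, 6, 2, 1, 0, 3, 4, 3, 0, 1; sum = 29.
Person mean = 29 / 14 ≈ 2.0714
Prorated total = (29 / 14) × 16 = 33.14 (to 2 dp)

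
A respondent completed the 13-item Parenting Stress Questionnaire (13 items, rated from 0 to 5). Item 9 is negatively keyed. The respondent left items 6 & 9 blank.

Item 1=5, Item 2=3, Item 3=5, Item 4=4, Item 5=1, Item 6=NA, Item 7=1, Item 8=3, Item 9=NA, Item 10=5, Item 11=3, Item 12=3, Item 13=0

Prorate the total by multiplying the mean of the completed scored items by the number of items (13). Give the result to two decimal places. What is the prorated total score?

39.00

Reverse-coded (reverse-coded value = 5 − response):
Completed scored items (11 of 13): 5, 3, 5, 4, 1, 1, 3, 5, 3, 3, 0; sum = 33.
Person mean = 33 / 11 ≈ 3.0000
Prorated total = (33 / 11) × 13 = 39.00 (to 2 dp)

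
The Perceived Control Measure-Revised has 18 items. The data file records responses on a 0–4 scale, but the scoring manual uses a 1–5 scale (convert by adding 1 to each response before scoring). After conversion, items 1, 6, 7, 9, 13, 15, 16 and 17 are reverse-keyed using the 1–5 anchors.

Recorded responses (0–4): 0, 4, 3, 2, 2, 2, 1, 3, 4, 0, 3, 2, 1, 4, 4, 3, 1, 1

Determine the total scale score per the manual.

Convert to 1–5: 1, 5, 4, 3, 3, 3, 2, 4, 5, 1, 4, 3, 2, 5, 5, 4, 2, 2
Reverse-coded (reverse-coded value = 6 − response):
  item 1: 6 − 1 = 5
  item 6: 6 − 3 = 3
  item 7: 6 − 2 = 4
  item 9: 6 − 5 = 1
  item 13: 6 − 2 = 4
  item 15: 6 − 5 = 1
  item 16: 6 − 4 = 2
  item 17: 6 − 2 = 4
Scored: 5, 5, 4, 3, 3, 3, 4, 4, 1, 1, 4, 3, 4, 5, 1, 2, 4, 2
Total = 58

58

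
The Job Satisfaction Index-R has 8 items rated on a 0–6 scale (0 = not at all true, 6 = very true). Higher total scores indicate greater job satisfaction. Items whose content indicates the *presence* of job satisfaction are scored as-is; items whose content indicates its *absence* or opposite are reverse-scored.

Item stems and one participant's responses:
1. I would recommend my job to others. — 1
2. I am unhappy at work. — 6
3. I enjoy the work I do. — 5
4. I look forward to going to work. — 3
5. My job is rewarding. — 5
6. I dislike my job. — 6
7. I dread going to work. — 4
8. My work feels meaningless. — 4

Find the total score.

Items 2, 6, 7, 8 describe the absence/opposite of job satisfaction → reverse-score.
reverse-coded value = 6 − response.
  item 1: 1
  item 2: 6 − 6 = 0
  item 3: 5
  item 4: 3
  item 5: 5
  item 6: 6 − 6 = 0
  item 7: 6 − 4 = 2
  item 8: 6 − 4 = 2
Total = 1 + 0 + 5 + 3 + 5 + 0 + 2 + 2 = 18

18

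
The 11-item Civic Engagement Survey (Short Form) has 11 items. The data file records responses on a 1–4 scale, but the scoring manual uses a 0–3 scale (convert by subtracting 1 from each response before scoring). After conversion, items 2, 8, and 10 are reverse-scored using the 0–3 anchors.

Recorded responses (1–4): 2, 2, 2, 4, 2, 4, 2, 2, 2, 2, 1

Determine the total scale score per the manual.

17

Convert to 0–3: 1, 1, 1, 3, 1, 3, 1, 1, 1, 1, 0
Reverse-coded (reverse-coded value = 3 − response):
  item 2: 3 − 1 = 2
  item 8: 3 − 1 = 2
  item 10: 3 − 1 = 2
Scored: 1, 2, 1, 3, 1, 3, 1, 2, 1, 2, 0
Total = 17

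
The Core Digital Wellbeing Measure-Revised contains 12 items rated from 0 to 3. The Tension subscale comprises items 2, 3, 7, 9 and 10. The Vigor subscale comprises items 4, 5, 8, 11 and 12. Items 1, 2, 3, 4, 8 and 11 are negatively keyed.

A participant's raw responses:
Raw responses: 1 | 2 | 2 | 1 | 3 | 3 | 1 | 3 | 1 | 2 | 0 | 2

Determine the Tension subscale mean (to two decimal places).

Tension items: 2, 3, 7, 9, 10.
Of these, items 2 and 3 are negatively keyed; on a 0–3 scale, reversed = 3 − raw.
  item 2: 3 − 2 = 1
  item 3: 3 − 2 = 1
  item 7: 1
  item 9: 1
  item 10: 2
Sum = 1 + 1 + 1 + 1 + 2 = 6
Mean = 6 / 5 = 1.20

1.20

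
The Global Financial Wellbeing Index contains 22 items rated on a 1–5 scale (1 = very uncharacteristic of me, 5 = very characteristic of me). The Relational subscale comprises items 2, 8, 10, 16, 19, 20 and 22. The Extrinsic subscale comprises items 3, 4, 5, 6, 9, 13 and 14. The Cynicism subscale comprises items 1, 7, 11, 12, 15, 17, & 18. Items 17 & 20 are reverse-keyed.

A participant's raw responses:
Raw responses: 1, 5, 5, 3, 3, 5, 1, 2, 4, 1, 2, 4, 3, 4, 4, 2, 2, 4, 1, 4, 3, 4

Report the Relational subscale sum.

Relational items: 2, 8, 10, 16, 19, 20, 22.
Of these, item 20 is reverse-keyed; reversed = (1+5) − raw = 6 − raw.
  item 2: 5
  item 8: 2
  item 10: 1
  item 16: 2
  item 19: 1
  item 20: 6 − 4 = 2
  item 22: 4
Sum = 5 + 2 + 1 + 2 + 1 + 2 + 4 = 17

17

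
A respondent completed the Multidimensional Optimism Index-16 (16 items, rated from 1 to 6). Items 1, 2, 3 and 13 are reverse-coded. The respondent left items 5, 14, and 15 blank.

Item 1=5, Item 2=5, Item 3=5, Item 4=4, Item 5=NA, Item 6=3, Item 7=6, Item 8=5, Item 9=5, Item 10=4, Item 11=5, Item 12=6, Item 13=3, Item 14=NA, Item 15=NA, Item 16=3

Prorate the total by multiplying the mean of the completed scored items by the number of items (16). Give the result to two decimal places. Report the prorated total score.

62.77

Reverse-coded (on a 1–6 scale, reversed = 7 − raw):
  item 1: 7 − 5 = 2
  item 2: 7 − 5 = 2
  item 3: 7 − 5 = 2
  item 13: 7 − 3 = 4
Completed scored items (13 of 16): 2, 2, 2, 4, 3, 6, 5, 5, 4, 5, 6, 4, 3; sum = 51.
Person mean = 51 / 13 ≈ 3.9231
Prorated total = (51 / 13) × 16 = 62.77 (to 2 dp)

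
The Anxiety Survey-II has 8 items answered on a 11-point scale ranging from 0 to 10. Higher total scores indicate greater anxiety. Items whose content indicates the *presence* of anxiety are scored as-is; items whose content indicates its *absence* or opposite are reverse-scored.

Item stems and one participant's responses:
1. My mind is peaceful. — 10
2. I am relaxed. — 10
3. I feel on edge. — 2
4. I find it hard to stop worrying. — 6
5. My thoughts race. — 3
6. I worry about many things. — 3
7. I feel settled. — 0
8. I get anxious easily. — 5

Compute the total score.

Items 1, 2, 7 describe the absence/opposite of anxiety → reverse-score.
reverse-coded value = 10 − response.
  item 1: 10 − 10 = 0
  item 2: 10 − 10 = 0
  item 3: 2
  item 4: 6
  item 5: 3
  item 6: 3
  item 7: 10 − 0 = 10
  item 8: 5
Total = 0 + 0 + 2 + 6 + 3 + 3 + 10 + 5 = 29

29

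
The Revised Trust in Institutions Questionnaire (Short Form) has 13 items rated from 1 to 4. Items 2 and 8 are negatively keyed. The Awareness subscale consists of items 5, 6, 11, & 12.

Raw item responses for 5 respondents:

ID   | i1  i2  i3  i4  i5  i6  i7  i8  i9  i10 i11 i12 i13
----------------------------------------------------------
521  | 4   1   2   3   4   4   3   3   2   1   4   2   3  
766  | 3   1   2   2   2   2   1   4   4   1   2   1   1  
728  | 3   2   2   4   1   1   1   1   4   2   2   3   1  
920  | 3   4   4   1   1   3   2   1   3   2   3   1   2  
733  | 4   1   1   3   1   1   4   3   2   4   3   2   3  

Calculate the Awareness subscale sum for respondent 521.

Respondent 521 raw: 4, 1, 2, 3, 4, 4, 3, 3, 2, 1, 4, 2, 3.
Awareness items: 5, 6, 11, 12.
Reverse-coded (reversed = (1+4) − raw = 5 − raw):
  item 5: 4
  item 6: 4
  item 11: 4
  item 12: 2
Sum = 4 + 4 + 4 + 2 = 14

14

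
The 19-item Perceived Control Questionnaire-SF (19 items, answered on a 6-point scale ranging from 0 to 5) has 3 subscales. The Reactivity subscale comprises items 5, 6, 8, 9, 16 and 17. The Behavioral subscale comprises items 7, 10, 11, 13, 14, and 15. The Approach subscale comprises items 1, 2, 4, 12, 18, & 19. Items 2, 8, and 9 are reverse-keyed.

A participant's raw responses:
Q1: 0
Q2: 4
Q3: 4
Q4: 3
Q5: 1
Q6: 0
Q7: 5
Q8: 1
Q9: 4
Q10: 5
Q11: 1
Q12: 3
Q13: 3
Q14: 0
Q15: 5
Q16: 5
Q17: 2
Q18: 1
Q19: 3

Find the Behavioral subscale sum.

Behavioral items: 7, 10, 11, 13, 14, 15.
  item 7: 5
  item 10: 5
  item 11: 1
  item 13: 3
  item 14: 0
  item 15: 5
Sum = 5 + 5 + 1 + 3 + 0 + 5 = 19

19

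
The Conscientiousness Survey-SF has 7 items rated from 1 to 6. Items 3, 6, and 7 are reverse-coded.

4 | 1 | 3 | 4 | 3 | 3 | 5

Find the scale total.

22

Reverse-coded items use 7 − raw:
  item 3: 7 − 3 = 4
  item 6: 7 − 3 = 4
  item 7: 7 − 5 = 2
Scored items: 4, 1, 4, 4, 3, 4, 2
Total = 4 + 1 + 4 + 4 + 3 + 4 + 2 = 22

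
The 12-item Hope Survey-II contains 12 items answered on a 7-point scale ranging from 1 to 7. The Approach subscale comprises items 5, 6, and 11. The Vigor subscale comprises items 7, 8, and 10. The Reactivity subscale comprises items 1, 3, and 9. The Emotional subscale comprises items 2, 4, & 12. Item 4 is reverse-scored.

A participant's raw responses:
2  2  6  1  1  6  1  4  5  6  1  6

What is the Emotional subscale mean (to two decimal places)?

5.00

Emotional items: 2, 4, 12.
Of these, item 4 is reverse-scored; on a 1–7 scale, reversed = 8 − raw.
  item 2: 2
  item 4: 8 − 1 = 7
  item 12: 6
Sum = 2 + 7 + 6 = 15
Mean = 15 / 3 = 5.00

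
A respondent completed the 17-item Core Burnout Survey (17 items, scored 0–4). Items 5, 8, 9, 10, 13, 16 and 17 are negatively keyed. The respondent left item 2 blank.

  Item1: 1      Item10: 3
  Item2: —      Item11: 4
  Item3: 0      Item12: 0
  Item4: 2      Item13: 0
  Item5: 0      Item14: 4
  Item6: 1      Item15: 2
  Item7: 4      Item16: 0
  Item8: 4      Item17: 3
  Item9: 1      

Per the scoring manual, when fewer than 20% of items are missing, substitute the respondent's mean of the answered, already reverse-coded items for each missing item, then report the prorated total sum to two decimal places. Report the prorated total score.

Reverse-coded (reversed = (0+4) − raw = 4 − raw):
  item 5: 4 − 0 = 4
  item 8: 4 − 4 = 0
  item 9: 4 − 1 = 3
  item 10: 4 − 3 = 1
  item 13: 4 − 0 = 4
  item 16: 4 − 0 = 4
  item 17: 4 − 3 = 1
Completed scored items (16 of 17): 1, 0, 2, 4, 1, 4, 0, 3, 1, 4, 0, 4, 4, 2, 4, 1; sum = 35.
Person mean = 35 / 16 ≈ 2.1875
Prorated total = (35 / 16) × 17 = 37.19 (to 2 dp)

37.19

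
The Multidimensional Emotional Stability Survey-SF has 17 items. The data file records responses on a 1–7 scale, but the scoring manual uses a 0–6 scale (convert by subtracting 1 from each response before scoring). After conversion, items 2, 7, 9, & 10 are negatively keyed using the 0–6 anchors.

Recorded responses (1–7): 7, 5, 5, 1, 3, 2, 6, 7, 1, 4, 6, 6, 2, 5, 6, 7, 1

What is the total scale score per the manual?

57

Convert to 0–6: 6, 4, 4, 0, 2, 1, 5, 6, 0, 3, 5, 5, 1, 4, 5, 6, 0
Reverse-coded (reversed = (0+6) − raw = 6 − raw):
  item 2: 6 − 4 = 2
  item 7: 6 − 5 = 1
  item 9: 6 − 0 = 6
  item 10: 6 − 3 = 3
Scored: 6, 2, 4, 0, 2, 1, 1, 6, 6, 3, 5, 5, 1, 4, 5, 6, 0
Total = 57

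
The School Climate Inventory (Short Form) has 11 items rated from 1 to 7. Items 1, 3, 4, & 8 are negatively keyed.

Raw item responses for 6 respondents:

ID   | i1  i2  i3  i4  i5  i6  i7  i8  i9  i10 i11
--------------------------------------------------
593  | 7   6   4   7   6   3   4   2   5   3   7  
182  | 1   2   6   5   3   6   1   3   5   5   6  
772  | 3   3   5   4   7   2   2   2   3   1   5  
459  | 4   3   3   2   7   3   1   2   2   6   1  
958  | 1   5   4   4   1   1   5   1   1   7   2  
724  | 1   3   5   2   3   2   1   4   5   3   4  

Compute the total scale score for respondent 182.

Respondent 182 raw: 1, 2, 6, 5, 3, 6, 1, 3, 5, 5, 6.
Reverse-coded (reverse-coded value = 8 − response):
  item 1: 8 − 1 = 7
  item 2: 2
  item 3: 8 − 6 = 2
  item 4: 8 − 5 = 3
  item 5: 3
  item 6: 6
  item 7: 1
  item 8: 8 − 3 = 5
  item 9: 5
  item 10: 5
  item 11: 6
Sum = 7 + 2 + 2 + 3 + 3 + 6 + 1 + 5 + 5 + 5 + 6 = 45

45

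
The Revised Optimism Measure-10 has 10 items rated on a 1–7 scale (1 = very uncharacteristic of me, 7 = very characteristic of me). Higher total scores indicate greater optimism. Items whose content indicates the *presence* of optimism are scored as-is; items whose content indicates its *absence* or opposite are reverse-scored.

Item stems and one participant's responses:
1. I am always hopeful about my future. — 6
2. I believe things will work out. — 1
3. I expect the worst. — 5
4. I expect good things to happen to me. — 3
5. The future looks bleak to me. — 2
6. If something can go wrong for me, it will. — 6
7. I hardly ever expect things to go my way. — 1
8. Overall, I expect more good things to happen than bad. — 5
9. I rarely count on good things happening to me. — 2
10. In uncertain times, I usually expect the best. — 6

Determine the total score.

45

Items 3, 5, 6, 7, 9 describe the absence/opposite of optimism → reverse-score.
on a 1–7 scale, reversed = 8 − raw.
  item 1: 6
  item 2: 1
  item 3: 8 − 5 = 3
  item 4: 3
  item 5: 8 − 2 = 6
  item 6: 8 − 6 = 2
  item 7: 8 − 1 = 7
  item 8: 5
  item 9: 8 − 2 = 6
  item 10: 6
Total = 6 + 1 + 3 + 3 + 6 + 2 + 7 + 5 + 6 + 6 = 45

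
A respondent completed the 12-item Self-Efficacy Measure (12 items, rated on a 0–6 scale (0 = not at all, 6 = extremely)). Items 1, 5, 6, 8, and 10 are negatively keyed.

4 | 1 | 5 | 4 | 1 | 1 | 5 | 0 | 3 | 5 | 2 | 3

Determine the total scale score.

42

Reversing items 1, 5, 6, 8, and 10 with 6 − raw:
Total = (6−4) + 1 + 5 + 4 + (6−1) + (6−1) + 5 + (6−0) + 3 + (6−5) + 2 + 3
      = 2 + 1 + 5 + 4 + 5 + 5 + 5 + 6 + 3 + 1 + 2 + 3 = 42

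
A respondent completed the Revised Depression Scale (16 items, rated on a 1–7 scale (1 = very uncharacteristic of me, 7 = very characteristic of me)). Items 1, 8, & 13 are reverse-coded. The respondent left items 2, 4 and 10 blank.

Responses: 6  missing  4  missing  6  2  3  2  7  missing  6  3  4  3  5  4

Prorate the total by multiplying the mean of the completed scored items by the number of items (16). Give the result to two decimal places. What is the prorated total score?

67.69

Reverse-coded (on a 1–7 scale, reversed = 8 − raw):
  item 1: 8 − 6 = 2
  item 8: 8 − 2 = 6
  item 13: 8 − 4 = 4
Completed scored items (13 of 16): 2, 4, 6, 2, 3, 6, 7, 6, 3, 4, 3, 5, 4; sum = 55.
Person mean = 55 / 13 ≈ 4.2308
Prorated total = (55 / 13) × 16 = 67.69 (to 2 dp)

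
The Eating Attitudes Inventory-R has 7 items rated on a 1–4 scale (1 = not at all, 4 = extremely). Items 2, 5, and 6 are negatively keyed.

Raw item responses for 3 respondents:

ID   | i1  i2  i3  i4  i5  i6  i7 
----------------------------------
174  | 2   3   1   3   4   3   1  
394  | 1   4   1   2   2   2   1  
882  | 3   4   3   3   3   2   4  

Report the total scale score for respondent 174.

12

Respondent 174 raw: 2, 3, 1, 3, 4, 3, 1.
Reverse-coded (reversed = (1+4) − raw = 5 − raw):
  item 1: 2
  item 2: 5 − 3 = 2
  item 3: 1
  item 4: 3
  item 5: 5 − 4 = 1
  item 6: 5 − 3 = 2
  item 7: 1
Sum = 2 + 2 + 1 + 3 + 1 + 2 + 1 = 12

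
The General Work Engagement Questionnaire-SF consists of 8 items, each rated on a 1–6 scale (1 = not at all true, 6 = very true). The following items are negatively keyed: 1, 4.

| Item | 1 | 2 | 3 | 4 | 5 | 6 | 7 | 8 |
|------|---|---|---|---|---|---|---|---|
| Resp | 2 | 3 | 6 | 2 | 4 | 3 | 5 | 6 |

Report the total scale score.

Apply reverse scoring (on a 1–6 scale, reversed = 7 − raw):
  item 1: 7 − 2 = 5
  item 4: 7 − 2 = 5
Scored responses: 5, 3, 6, 5, 4, 3, 5, 6
Total = 5 + 3 + 6 + 5 + 4 + 3 + 5 + 6 = 37

37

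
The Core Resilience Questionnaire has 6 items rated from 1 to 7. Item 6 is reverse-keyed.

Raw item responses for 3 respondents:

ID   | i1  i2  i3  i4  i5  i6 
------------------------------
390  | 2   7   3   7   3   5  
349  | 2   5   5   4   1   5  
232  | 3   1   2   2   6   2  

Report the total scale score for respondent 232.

20

Respondent 232 raw: 3, 1, 2, 2, 6, 2.
Reverse-coded (reversed = (1+7) − raw = 8 − raw):
  item 1: 3
  item 2: 1
  item 3: 2
  item 4: 2
  item 5: 6
  item 6: 8 − 2 = 6
Sum = 3 + 1 + 2 + 2 + 6 + 6 = 20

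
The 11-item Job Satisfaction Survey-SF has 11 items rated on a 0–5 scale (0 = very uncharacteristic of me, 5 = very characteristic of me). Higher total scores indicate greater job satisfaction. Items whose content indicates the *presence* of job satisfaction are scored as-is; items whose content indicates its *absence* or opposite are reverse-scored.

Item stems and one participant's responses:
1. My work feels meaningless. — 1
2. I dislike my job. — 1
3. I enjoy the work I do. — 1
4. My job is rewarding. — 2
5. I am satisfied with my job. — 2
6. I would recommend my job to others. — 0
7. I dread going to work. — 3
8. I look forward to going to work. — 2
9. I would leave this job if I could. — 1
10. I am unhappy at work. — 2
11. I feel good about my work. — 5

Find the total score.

29

Items 1, 2, 7, 9, 10 describe the absence/opposite of job satisfaction → reverse-score.
reversed = (0+5) − raw = 5 − raw.
  item 1: 5 − 1 = 4
  item 2: 5 − 1 = 4
  item 3: 1
  item 4: 2
  item 5: 2
  item 6: 0
  item 7: 5 − 3 = 2
  item 8: 2
  item 9: 5 − 1 = 4
  item 10: 5 − 2 = 3
  item 11: 5
Total = 4 + 4 + 1 + 2 + 2 + 0 + 2 + 2 + 4 + 3 + 5 = 29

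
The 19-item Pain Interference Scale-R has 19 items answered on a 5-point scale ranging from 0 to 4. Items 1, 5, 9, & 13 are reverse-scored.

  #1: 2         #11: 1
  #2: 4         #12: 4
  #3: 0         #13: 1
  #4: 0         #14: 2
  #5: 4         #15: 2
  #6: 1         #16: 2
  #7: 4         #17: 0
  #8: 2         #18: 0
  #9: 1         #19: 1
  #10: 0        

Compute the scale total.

31

Reversing items 1, 5, 9, & 13 with 4 − raw:
Total = (4−2) + 4 + 0 + 0 + (4−4) + 1 + 4 + 2 + (4−1) + 0 + 1 + 4 + (4−1) + 2 + 2 + 2 + 0 + 0 + 1
      = 2 + 4 + 0 + 0 + 0 + 1 + 4 + 2 + 3 + 0 + 1 + 4 + 3 + 2 + 2 + 2 + 0 + 0 + 1 = 31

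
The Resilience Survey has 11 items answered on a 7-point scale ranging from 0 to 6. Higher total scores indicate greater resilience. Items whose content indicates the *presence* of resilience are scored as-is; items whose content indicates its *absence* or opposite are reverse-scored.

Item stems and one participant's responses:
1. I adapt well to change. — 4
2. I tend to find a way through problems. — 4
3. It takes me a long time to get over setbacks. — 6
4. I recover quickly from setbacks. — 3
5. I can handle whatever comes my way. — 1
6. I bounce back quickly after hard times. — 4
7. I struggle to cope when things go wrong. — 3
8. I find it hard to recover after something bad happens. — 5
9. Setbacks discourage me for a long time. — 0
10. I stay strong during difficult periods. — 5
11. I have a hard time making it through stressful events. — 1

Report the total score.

36

Items 3, 7, 8, 9, 11 describe the absence/opposite of resilience → reverse-score.
reversed = (0+6) − raw = 6 − raw.
  item 1: 4
  item 2: 4
  item 3: 6 − 6 = 0
  item 4: 3
  item 5: 1
  item 6: 4
  item 7: 6 − 3 = 3
  item 8: 6 − 5 = 1
  item 9: 6 − 0 = 6
  item 10: 5
  item 11: 6 − 1 = 5
Total = 4 + 4 + 0 + 3 + 1 + 4 + 3 + 1 + 6 + 5 + 5 = 36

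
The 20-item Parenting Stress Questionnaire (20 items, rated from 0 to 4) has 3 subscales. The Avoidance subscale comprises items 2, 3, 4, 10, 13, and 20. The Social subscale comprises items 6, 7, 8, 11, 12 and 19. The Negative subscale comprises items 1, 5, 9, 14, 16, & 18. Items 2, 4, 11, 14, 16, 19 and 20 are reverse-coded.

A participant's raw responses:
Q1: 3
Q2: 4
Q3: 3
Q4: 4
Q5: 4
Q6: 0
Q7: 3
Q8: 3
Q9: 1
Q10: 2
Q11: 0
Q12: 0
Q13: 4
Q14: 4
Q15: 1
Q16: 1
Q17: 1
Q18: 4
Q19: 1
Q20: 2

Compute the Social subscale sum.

Social items: 6, 7, 8, 11, 12, 19.
Of these, items 11 & 19 are reverse-coded; reversed = (0+4) − raw = 4 − raw.
  item 6: 0
  item 7: 3
  item 8: 3
  item 11: 4 − 0 = 4
  item 12: 0
  item 19: 4 − 1 = 3
Sum = 0 + 3 + 3 + 4 + 0 + 3 = 13

13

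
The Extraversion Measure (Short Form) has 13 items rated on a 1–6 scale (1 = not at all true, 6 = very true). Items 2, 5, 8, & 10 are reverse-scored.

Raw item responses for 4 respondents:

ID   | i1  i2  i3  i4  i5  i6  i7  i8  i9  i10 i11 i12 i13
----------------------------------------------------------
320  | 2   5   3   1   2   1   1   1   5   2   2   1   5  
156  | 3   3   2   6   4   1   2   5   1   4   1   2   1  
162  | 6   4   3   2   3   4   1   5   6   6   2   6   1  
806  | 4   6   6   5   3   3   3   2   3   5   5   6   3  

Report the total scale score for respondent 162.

Respondent 162 raw: 6, 4, 3, 2, 3, 4, 1, 5, 6, 6, 2, 6, 1.
Reverse-coded (on a 1–6 scale, reversed = 7 − raw):
  item 1: 6
  item 2: 7 − 4 = 3
  item 3: 3
  item 4: 2
  item 5: 7 − 3 = 4
  item 6: 4
  item 7: 1
  item 8: 7 − 5 = 2
  item 9: 6
  item 10: 7 − 6 = 1
  item 11: 2
  item 12: 6
  item 13: 1
Sum = 6 + 3 + 3 + 2 + 4 + 4 + 1 + 2 + 6 + 1 + 2 + 6 + 1 = 41

41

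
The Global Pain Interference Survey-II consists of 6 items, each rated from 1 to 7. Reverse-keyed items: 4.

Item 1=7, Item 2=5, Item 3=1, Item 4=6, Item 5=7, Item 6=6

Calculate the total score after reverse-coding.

28

Reversing item 4 with 8 − raw:
Total = 7 + 5 + 1 + (8−6) + 7 + 6
      = 7 + 5 + 1 + 2 + 7 + 6 = 28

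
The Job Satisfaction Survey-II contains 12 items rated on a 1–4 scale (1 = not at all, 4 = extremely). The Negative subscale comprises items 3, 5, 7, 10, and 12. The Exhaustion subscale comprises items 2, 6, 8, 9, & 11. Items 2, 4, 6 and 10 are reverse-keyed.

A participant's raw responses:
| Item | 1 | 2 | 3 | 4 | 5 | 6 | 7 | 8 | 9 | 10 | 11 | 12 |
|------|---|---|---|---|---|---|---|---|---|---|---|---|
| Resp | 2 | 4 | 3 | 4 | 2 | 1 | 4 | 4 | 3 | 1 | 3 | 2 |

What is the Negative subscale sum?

15

Negative items: 3, 5, 7, 10, 12.
Of these, item 10 is reverse-keyed; on a 1–4 scale, reversed = 5 − raw.
  item 3: 3
  item 5: 2
  item 7: 4
  item 10: 5 − 1 = 4
  item 12: 2
Sum = 3 + 2 + 4 + 4 + 2 = 15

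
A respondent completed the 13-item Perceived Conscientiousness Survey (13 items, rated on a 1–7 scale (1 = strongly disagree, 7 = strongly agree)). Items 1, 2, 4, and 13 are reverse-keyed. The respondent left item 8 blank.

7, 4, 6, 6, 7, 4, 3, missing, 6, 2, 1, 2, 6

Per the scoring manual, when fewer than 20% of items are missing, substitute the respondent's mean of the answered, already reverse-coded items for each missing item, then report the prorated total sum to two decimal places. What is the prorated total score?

Reverse-coded (reversed = (1+7) − raw = 8 − raw):
  item 1: 8 − 7 = 1
  item 2: 8 − 4 = 4
  item 4: 8 − 6 = 2
  item 13: 8 − 6 = 2
Completed scored items (12 of 13): 1, 4, 6, 2, 7, 4, 3, 6, 2, 1, 2, 2; sum = 40.
Person mean = 40 / 12 ≈ 3.3333
Prorated total = (40 / 12) × 13 = 43.33 (to 2 dp)

43.33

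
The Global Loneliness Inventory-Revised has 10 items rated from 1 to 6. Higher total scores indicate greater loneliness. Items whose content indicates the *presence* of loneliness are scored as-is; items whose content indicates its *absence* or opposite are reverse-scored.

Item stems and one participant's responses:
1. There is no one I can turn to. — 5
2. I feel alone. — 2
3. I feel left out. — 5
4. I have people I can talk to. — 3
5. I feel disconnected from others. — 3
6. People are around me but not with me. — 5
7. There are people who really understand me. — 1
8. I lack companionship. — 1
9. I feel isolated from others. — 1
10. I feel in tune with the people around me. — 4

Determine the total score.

35

Items 4, 7, 10 describe the absence/opposite of loneliness → reverse-score.
reverse-coded value = 7 − response.
  item 1: 5
  item 2: 2
  item 3: 5
  item 4: 7 − 3 = 4
  item 5: 3
  item 6: 5
  item 7: 7 − 1 = 6
  item 8: 1
  item 9: 1
  item 10: 7 − 4 = 3
Total = 5 + 2 + 5 + 4 + 3 + 5 + 6 + 1 + 1 + 3 = 35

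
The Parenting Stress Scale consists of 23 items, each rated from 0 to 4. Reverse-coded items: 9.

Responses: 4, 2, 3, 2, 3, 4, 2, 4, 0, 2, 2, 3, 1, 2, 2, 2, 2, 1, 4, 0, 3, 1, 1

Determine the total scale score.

Raw sum = 50. Reverse-coded items: 9; their raw sum = 0.
Each reversal replaces raw with 4 − raw, changing the total by 4 − 2·raw per item.
Total = 50 + 1·4 − 2·0 = 50 + 4 − 0 = 54

54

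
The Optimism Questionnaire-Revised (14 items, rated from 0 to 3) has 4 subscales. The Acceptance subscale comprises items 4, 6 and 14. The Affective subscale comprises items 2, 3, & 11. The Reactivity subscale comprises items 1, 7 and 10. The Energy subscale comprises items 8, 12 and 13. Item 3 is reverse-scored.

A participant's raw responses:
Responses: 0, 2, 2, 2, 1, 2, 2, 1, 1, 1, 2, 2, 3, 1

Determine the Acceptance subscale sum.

Acceptance items: 4, 6, 14.
  item 4: 2
  item 6: 2
  item 14: 1
Sum = 2 + 2 + 1 = 5

5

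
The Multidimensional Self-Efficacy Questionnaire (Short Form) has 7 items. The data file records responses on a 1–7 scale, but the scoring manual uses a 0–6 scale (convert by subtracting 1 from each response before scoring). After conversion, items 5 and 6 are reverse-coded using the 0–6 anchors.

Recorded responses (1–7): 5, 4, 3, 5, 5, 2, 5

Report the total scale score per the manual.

Convert to 0–6: 4, 3, 2, 4, 4, 1, 4
Reverse-coded (reversed = (0+6) − raw = 6 − raw):
  item 5: 6 − 4 = 2
  item 6: 6 − 1 = 5
Scored: 4, 3, 2, 4, 2, 5, 4
Total = 24

24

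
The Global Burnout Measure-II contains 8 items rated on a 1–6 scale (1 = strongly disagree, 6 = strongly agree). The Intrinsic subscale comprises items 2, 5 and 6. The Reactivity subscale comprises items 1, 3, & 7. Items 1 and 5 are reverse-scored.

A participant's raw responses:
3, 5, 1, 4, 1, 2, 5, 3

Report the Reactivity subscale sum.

10

Reactivity items: 1, 3, 7.
Of these, item 1 is reverse-scored; on a 1–6 scale, reversed = 7 − raw.
  item 1: 7 − 3 = 4
  item 3: 1
  item 7: 5
Sum = 4 + 1 + 5 = 10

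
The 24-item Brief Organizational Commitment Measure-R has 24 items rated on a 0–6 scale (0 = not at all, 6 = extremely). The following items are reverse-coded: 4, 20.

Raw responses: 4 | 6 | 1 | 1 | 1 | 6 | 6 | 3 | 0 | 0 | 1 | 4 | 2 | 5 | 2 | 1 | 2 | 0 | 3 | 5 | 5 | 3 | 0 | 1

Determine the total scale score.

62

Reverse-coded items use 6 − raw:
  item 4: 6 − 1 = 5
  item 20: 6 − 5 = 1
Scored items: 4, 6, 1, 5, 1, 6, 6, 3, 0, 0, 1, 4, 2, 5, 2, 1, 2, 0, 3, 1, 5, 3, 0, 1
Total = 4 + 6 + 1 + 5 + 1 + 6 + 6 + 3 + 0 + 0 + 1 + 4 + 2 + 5 + 2 + 1 + 2 + 0 + 3 + 1 + 5 + 3 + 0 + 1 = 62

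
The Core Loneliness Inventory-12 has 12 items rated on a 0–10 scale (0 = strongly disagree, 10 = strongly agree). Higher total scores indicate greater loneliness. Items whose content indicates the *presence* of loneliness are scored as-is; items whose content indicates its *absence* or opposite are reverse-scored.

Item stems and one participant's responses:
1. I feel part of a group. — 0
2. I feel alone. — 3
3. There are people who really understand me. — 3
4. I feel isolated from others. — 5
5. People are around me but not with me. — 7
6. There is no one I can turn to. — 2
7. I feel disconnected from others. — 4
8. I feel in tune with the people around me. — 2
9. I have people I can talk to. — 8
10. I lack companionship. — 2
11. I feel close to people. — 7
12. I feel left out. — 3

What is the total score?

56

Items 1, 3, 8, 9, 11 describe the absence/opposite of loneliness → reverse-score.
reversed = (0+10) − raw = 10 − raw.
  item 1: 10 − 0 = 10
  item 2: 3
  item 3: 10 − 3 = 7
  item 4: 5
  item 5: 7
  item 6: 2
  item 7: 4
  item 8: 10 − 2 = 8
  item 9: 10 − 8 = 2
  item 10: 2
  item 11: 10 − 7 = 3
  item 12: 3
Total = 10 + 3 + 7 + 5 + 7 + 2 + 4 + 8 + 2 + 2 + 3 + 3 = 56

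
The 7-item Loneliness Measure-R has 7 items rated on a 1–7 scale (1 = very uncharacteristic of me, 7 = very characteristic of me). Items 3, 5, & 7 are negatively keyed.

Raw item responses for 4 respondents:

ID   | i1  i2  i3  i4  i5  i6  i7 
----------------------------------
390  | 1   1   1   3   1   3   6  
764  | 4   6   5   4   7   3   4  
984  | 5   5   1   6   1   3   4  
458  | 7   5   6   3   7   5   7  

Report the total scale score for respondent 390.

24

Respondent 390 raw: 1, 1, 1, 3, 1, 3, 6.
Reverse-coded (reverse-coded value = 8 − response):
  item 1: 1
  item 2: 1
  item 3: 8 − 1 = 7
  item 4: 3
  item 5: 8 − 1 = 7
  item 6: 3
  item 7: 8 − 6 = 2
Sum = 1 + 1 + 7 + 3 + 7 + 3 + 2 = 24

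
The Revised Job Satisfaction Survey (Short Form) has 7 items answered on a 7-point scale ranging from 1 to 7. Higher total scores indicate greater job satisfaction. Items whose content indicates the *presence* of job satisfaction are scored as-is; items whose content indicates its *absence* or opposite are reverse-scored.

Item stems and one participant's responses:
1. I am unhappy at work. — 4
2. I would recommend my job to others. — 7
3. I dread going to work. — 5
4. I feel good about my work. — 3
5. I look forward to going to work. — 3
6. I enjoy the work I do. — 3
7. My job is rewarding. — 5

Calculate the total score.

28

Items 1, 3 describe the absence/opposite of job satisfaction → reverse-score.
on a 1–7 scale, reversed = 8 − raw.
  item 1: 8 − 4 = 4
  item 2: 7
  item 3: 8 − 5 = 3
  item 4: 3
  item 5: 3
  item 6: 3
  item 7: 5
Total = 4 + 7 + 3 + 3 + 3 + 3 + 5 = 28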